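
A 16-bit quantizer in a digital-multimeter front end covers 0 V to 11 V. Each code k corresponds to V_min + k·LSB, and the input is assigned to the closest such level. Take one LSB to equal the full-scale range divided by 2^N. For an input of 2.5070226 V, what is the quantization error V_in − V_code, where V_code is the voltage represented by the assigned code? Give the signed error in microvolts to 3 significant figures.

Range is 11 V. LSB = 11 V / 2^16 ≈ 167.8 µV.
(2.5070226 − (0)) / LSB = 2.5070226 × 65536/11 = 14936.3848. Nearest integer: k = 14936.
Reconstructed level: 0 + 14936 × 11/65536 V = 2.5069580078 V.
V_in − V_code = 2.5070226 − (2.5069580078) = +64.6 µV.

+64.6 µV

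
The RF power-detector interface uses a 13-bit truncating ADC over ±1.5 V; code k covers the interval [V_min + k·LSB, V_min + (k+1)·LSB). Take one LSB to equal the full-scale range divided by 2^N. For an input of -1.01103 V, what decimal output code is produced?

1335

Span: 1.5 V − (-1.5 V) = 3 V. LSB = 3 V / 2^13 ≈ 366.2 µV.
V_in − V_min = -1.01103 − (-1.5) = 0.48897 V.
Divide by LSB: 0.48897 × 8192/3 = 1335.2141.
Truncating gives code 1335.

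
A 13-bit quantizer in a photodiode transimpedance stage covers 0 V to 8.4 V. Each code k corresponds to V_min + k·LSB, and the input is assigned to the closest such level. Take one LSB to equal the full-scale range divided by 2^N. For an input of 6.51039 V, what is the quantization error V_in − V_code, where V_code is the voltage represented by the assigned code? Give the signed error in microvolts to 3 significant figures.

+185 µV

Full-scale range = 8.4 V. LSB = 8.4 V / 2^13 ≈ 1.025 mV.
Position in LSBs: (6.51039 − (0)) × 8192/8.4 = 6349.1803; rounding gives k = 6349.
Reconstructed level: 0 + 6349 × 8.4/8192 V = 6.510205078 V.
V_in − V_code = 6.51039 − (6.510205078) = +185 µV.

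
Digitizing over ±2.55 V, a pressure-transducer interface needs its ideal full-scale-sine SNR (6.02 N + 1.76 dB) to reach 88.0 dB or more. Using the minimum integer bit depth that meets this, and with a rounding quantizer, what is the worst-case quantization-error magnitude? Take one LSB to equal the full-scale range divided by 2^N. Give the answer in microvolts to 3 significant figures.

77.8 µV

Span: 2.55 V − (-2.55 V) = 5.1 V.
6.02 N + 1.76 ≥ 88.0 gives N ≥ 14.326, so the minimum integer is 15.
LSB = 5.1 V ÷ 2^15 = 5.1/32768 V = 155.64 µV.
Max error for round-to-nearest is LSB/2 = 77.8 µV.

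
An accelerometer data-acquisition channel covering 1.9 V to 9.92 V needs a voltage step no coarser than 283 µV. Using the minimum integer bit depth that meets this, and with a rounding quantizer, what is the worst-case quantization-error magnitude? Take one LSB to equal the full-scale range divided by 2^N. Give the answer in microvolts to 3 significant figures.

The full-scale span is 9.92 − (1.9) = 8.02 V.
Levels needed ≥ 8.02/283 µV = 28340. 2^15 = 32768 suffices, so N_min = 15.
One LSB is 8.02 V / 32768 = 244.75 µV.
Half an LSB is 122 µV.

122 µV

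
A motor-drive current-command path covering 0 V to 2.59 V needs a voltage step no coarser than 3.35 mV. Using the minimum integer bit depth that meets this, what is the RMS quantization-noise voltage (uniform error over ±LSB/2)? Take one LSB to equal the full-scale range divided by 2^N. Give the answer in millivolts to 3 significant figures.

Full-scale range = 2.59 V.
Need 2^N ≥ 2.59 V / 3.35 mV = 773.1 → N_min = 10.
One LSB is 2.59 V / 1024 = 2.5293 mV.
RMS noise = LSB/√12 = 0.730 mV.

0.730 mV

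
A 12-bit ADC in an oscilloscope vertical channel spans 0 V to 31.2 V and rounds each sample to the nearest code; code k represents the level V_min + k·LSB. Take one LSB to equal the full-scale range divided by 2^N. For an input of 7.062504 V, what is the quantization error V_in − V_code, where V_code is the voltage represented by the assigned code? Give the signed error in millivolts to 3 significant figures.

+1.37 mV

Span = 31.2 V. LSB = 31.2 V / 2^12 ≈ 7.617 mV.
(7.062504 − (0)) / LSB = 7.062504 × 4096/31.2 = 927.1800. Nearest integer: k = 927.
V_code = V_min + k × range/2^12 = 0 + 927 × 31.2/4096 = 7.061132813 V.
V_in − V_code = 7.062504 − (7.061132813) = +1.37 mV.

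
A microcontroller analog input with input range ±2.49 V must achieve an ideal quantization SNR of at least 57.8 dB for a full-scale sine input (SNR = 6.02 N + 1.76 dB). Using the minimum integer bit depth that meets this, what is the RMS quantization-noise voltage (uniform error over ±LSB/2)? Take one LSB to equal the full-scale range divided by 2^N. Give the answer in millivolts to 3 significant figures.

1.40 mV

The full-scale span is 2.49 − (-2.49) = 4.98 V.
N ≥ (57.8 − 1.76)/6.02 = 9.309 → N_min = 10.
LSB = 4.98 V / 2^10 = 4.8633 mV.
V_rms = LSB/√12 = 1.40 mV.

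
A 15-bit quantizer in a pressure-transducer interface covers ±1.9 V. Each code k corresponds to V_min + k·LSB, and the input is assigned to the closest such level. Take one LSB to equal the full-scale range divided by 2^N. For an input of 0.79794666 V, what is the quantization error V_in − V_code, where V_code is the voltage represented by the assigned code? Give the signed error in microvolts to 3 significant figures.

−20.9 µV

Span: 1.9 V − (-1.9 V) = 3.8 V. LSB = 3.8 V / 2^15 ≈ 116.0 µV.
(V_in − V_min)/LSB = (0.79794666 − (-1.9)) × 32768/3.8 = 23264.8200 → nearest code k = 23265.
V_code = V_min + k × range/2^15 = -1.9 + 23265 × 3.8/32768 = 0.79796752930 V.
V_in − V_code = 0.79794666 − (0.79796752930) = −20.9 µV.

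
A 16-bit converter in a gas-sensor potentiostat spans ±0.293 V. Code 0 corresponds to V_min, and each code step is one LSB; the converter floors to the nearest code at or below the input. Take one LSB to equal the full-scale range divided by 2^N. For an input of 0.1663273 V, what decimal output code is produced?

Span: 0.293 V − (-0.293 V) = 0.586 V. LSB = 0.586 V / 2^16 ≈ 8.942 µV.
(V_in − V_min) × 2^16/range = (0.1663273 − (-0.293)) × 65536/0.586 = 51369.409.
Floor → code = 51369.

51369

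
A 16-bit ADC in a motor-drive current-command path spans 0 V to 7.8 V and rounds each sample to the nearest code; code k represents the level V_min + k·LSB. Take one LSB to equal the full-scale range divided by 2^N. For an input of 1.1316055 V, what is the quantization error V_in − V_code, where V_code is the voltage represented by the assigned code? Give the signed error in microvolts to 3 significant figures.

−22.9 µV

V_FS = 7.8 V. LSB = 7.8 V / 2^16 ≈ 119.0 µV.
(V_in − V_min)/LSB = (1.1316055 − (0)) × 65536/7.8 = 9507.8074 → nearest code k = 9508.
V_code = V_min + k × range/2^16 = 0 + 9508 × 7.8/65536 = 1.1316284180 V.
V_in − V_code = 1.1316055 − (1.1316284180) = −22.9 µV.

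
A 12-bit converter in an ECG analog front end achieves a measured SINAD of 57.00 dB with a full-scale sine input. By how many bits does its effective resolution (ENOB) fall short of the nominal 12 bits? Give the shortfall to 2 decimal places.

Effective bits = (57.00 − 1.76)/6.02 = 9.1761.
Shortfall = 12 − 9.1761 = 2.8239 bits.

2.82 bits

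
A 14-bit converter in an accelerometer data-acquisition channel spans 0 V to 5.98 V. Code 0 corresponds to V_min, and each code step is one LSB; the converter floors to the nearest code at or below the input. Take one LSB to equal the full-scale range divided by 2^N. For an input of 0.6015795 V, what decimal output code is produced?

1648

Range is 5.98 V. LSB = 5.98 V / 2^14 ≈ 365.0 µV.
(V_in − V_min) × 2^14/range = (0.6015795 − (0)) × 16384/5.98 = 1648.207.
Floor → code = 1648.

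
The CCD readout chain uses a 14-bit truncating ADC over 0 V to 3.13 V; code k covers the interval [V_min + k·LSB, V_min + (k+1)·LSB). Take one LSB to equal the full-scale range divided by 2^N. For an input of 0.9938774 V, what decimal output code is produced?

5202

Full-scale range = 3.13 V. LSB = 3.13 V / 2^14 ≈ 191.0 µV.
code = ⌊(V_in − V_min)/LSB⌋ = ⌊(V_in − V_min) × 2^14 / range⌋
     = ⌊(0.9938774 − (0)) × 16384 / 3.13⌋ = ⌊0.9938774 × 16384/3.13⌋
     = ⌊5202.456⌋ = 5202.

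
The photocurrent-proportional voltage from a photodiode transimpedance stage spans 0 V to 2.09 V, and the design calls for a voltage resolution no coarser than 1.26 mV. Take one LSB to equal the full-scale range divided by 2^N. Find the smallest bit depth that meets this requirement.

Full-scale range = 2.09 V.
Need 2^N ≥ 2.09 V / 1.26 mV = 1659 → N_min = 11.

11 bits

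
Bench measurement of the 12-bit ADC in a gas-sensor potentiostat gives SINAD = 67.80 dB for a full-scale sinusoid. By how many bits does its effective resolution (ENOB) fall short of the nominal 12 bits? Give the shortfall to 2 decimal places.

ENOB = (SINAD − 1.76)/6.02 = (67.80 − 1.76)/6.02 = 10.9701 bits.
Shortfall = 12 − 10.9701 = 1.0299 bits.

1.03 bits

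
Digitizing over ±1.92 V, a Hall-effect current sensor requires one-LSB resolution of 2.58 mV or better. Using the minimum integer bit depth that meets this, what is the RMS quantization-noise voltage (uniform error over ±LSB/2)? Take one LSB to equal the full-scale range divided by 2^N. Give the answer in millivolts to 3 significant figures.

Span: 1.92 V − (-1.92 V) = 3.84 V.
3.84 V / 2.58 mV = 1488. Since 2^10 = 1024 and 2^11 = 2048, N = 11.
Step size = 3.84/2048 V = 1.8750 mV.
V_rms = LSB/√12 = 0.541 mV.

0.541 mV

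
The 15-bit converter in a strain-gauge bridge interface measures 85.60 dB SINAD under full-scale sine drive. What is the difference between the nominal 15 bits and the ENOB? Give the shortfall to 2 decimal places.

N_eff = (85.60 − 1.76)/6.02 = 13.9269 bits.
Lost resolution: 15 − 13.9269 = 1.0731 bits.

1.07 bits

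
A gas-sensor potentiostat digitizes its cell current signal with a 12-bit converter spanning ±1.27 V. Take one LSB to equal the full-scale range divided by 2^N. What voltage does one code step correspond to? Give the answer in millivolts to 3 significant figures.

Range = 1.27 − (-1.27) = 2.54 V.
2^12 = 4096 levels.
LSB = 2.54 V / 2^12 = 0.620 mV.

0.620 mV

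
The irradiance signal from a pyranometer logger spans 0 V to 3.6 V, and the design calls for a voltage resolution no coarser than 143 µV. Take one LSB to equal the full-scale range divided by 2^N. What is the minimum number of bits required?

V_FS = 3.6 V.
3.6 V / 143 µV = 25170. Since 2^14 = 16384 and 2^15 = 32768, N = 15.

15 bits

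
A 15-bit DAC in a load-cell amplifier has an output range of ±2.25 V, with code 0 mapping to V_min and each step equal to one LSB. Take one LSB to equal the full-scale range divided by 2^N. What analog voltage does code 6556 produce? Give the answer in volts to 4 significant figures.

-1.350 V

Span: 2.25 V − (-2.25 V) = 4.5 V. LSB = 4.5 V / 2^15.
V_out = V_min + code × LSB = -2.25 V + 6556 × 4.5 V / 32768
      = -2.25 V + 0.900330 V = -1.34967 V.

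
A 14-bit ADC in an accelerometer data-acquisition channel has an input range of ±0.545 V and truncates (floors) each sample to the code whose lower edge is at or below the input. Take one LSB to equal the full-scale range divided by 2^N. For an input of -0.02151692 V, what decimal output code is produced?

7868

The full-scale span is 0.545 − (-0.545) = 1.09 V. LSB = 1.09 V / 2^14 ≈ 66.53 µV.
code = ⌊(V_in − V_min)/LSB⌋ = ⌊(V_in − V_min) × 2^14 / range⌋
     = ⌊(-0.02151692 − (-0.545)) × 16384 / 1.09⌋ = ⌊0.52348308 × 16384/1.09⌋
     = ⌊7868.575⌋ = 7868.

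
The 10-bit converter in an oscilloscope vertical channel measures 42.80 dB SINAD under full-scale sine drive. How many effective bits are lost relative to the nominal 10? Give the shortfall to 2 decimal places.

3.18 bits

N_eff = (42.80 − 1.76)/6.02 = 6.8173 bits.
Lost resolution: 10 − 6.8173 = 3.1827 bits.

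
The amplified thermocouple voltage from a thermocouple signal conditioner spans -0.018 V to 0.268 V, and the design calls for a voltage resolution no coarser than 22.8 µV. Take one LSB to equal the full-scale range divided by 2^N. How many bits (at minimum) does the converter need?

14 bits

Span: 0.268 V − (-0.018 V) = 0.286 V.
Need 2^N ≥ 0.286 V / 22.8 µV = 12540 → N_min = 14.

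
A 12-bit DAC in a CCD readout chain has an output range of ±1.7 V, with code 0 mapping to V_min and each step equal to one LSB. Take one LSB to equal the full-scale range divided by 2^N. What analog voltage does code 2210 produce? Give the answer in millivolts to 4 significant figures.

134.5 mV

Range = 1.7 − (-1.7) = 3.4 V. LSB = 3.4 V / 2^12.
Output = V_min + (2210/4096) × range = -1.7 + 0.539551 × 3.4 V
      = -1.7 V + 1.83447 V = 0.134473 V.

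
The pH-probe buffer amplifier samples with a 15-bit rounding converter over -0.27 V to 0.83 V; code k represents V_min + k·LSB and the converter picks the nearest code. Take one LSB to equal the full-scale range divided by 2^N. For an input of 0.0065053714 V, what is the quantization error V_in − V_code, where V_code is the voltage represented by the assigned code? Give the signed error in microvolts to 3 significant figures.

−5.25 µV

The full-scale span is 0.83 − (-0.27) = 1.1 V. LSB = 1.1 V / 2^15 ≈ 33.57 µV.
(0.0065053714 − (-0.27)) / LSB = 0.2765053714 × 32768/1.1 = 8236.8436. Nearest integer: k = 8237.
V_code = -0.27 + (8237/32768) × 1.1 = 0.0065106201172 V.
e = 0.0065053714 − (0.0065106201172) = −5.25 µV.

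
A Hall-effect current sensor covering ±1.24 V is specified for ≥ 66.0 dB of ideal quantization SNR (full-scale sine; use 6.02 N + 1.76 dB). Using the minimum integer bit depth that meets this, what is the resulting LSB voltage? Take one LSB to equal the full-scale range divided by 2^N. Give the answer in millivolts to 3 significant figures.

The full-scale span is 1.24 − (-1.24) = 2.48 V.
Required N = ⌈(66.0 − 1.76)/6.02⌉ = ⌈10.671⌉ = 11.
LSB = 2.48 V / 2^11 = 1.21 mV.

1.21 mV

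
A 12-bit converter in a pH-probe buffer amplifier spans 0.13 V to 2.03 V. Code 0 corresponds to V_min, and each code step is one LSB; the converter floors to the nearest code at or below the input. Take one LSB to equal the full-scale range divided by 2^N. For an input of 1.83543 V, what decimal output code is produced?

3676

Full-scale range = 2.03 V − (0.13 V) = 1.9 V. LSB = 1.9 V / 2^12 ≈ 463.9 µV.
code = ⌊(V_in − V_min)/LSB⌋ = ⌊(V_in − V_min) × 2^12 / range⌋
     = ⌊(1.83543 − (0.13)) × 4096 / 1.9⌋ = ⌊1.70543 × 4096/1.9⌋
     = ⌊3676.548⌋ = 3676.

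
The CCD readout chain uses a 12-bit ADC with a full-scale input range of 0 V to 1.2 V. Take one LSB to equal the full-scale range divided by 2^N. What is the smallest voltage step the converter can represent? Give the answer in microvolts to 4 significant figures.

293.0 µV

V_FS = 1.2 V.
Number of codes = 2^12 = 4096.
One LSB is 1.2 V / 4096 = 293.0 µV.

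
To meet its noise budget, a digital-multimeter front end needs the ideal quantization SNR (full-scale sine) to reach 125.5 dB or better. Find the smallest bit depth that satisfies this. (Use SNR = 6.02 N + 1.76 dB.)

21 bits

Solving 6.02 N ≥ 125.5 − 1.76: N ≥ 20.555. Round up → N = 21.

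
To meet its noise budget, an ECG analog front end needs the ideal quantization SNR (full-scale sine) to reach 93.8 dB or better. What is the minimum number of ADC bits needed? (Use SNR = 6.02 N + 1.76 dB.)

16 bits

N ≥ (93.8 − 1.76)/6.02 = 15.289 → N_min = 16.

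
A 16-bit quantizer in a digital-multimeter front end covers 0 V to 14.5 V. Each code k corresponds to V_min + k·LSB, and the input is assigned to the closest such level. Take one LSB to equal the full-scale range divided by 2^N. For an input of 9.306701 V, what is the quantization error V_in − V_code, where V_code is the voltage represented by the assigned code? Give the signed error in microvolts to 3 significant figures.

−61.7 µV

Range is 14.5 V. LSB = 14.5 V / 2^16 ≈ 221.3 µV.
Position in LSBs: (9.306701 − (0)) × 65536/14.5 = 42063.7212; rounding gives k = 42064.
Reconstructed level: 0 + 42064 × 14.5/65536 V = 9.3067626953 V.
V_in − V_code = 9.306701 − (9.3067626953) = −61.7 µV.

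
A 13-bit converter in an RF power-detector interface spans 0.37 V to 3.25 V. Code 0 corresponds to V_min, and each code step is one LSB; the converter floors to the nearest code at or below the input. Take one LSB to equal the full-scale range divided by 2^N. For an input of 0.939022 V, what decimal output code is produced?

Range = 3.25 − (0.37) = 2.88 V. LSB = 2.88 V / 2^13 ≈ 351.6 µV.
V_in − V_min = 0.939022 − (0.37) = 0.569022 V.
Divide by LSB: 0.569022 × 8192/2.88 = 1618.5515.
Truncating gives code 1618.

1618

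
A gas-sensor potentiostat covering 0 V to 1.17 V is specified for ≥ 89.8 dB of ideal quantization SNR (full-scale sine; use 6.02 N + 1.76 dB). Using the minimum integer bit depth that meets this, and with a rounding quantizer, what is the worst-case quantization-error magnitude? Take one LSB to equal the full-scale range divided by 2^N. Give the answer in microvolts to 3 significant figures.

Span = 1.17 V.
Required N = ⌈(89.8 − 1.76)/6.02⌉ = ⌈14.625⌉ = 15.
One LSB is 1.17 V / 32768 = 35.706 µV.
Half an LSB is 17.9 µV.

17.9 µV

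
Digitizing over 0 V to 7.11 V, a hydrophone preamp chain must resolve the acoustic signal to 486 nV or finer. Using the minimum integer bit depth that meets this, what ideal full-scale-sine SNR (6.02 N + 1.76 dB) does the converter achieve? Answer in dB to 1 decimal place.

Full-scale range = 7.11 V.
Required number of levels: 7.11/486 nV = 1.4630e7; smallest N with 2^N ≥ that is 24.
Ideal SNR at N = 24: 6.02·24 + 1.76 = 146.2 dB.

146.2 dB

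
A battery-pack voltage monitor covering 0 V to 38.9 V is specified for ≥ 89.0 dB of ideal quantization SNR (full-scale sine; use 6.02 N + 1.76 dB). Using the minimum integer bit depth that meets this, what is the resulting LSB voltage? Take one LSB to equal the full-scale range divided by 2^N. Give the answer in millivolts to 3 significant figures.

V_FS = 38.9 V.
Required N = ⌈(89.0 − 1.76)/6.02⌉ = ⌈14.492⌉ = 15.
One LSB is 38.9 V / 32768 = 1.19 mV.

1.19 mV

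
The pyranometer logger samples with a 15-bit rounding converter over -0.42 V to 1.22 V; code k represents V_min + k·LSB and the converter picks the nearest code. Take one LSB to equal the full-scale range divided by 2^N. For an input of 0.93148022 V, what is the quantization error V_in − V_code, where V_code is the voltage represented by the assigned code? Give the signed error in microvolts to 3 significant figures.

+11.7 µV

Span: 1.22 V − (-0.42 V) = 1.64 V. LSB = 1.64 V / 2^15 ≈ 50.05 µV.
(0.93148022 − (-0.42)) / LSB = 1.35148022 × 32768/1.64 = 27003.2341. Nearest integer: k = 27003.
V_code = V_min + k × range/2^15 = -0.42 + 27003 × 1.64/32768 = 0.93146850586 V.
V_in − V_code = 0.93148022 − (0.93146850586) = +11.7 µV.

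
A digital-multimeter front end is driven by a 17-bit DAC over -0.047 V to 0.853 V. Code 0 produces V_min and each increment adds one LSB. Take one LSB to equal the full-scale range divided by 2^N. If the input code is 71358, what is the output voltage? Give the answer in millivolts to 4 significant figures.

Span: 0.853 V − (-0.047 V) = 0.9 V. LSB = 0.9 V / 2^17.
Output = V_min + (71358/131072) × range = -0.047 + 0.544418 × 0.9 V
      = -0.047 V + 0.489977 V = 0.442977 V.

443.0 mV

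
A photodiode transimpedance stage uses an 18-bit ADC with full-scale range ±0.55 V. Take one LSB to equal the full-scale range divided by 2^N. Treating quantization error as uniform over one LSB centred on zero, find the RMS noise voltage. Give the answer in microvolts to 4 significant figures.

Range = 0.55 − (-0.55) = 1.1 V.
LSB = 1.1 V ÷ 2^18 = 1.1/262144 V = 4.19617 µV.
For a uniform distribution on [−LSB/2, +LSB/2], V_rms = LSB/√12 = 4.19617 µV/3.4641 = 1.211 µV.

1.211 µV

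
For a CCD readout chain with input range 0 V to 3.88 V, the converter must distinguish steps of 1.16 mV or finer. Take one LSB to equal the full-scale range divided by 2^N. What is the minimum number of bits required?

Range is 3.88 V.
Need 2^N ≥ 3.88 V / 1.16 mV = 3345 → N_min = 12.

12 bits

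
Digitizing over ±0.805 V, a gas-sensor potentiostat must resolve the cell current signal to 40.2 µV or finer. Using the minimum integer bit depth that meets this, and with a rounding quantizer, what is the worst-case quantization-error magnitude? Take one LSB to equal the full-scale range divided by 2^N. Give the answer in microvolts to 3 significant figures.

The full-scale span is 0.805 − (-0.805) = 1.61 V.
Levels needed ≥ 1.61/40.2 µV = 40050. 2^16 = 65536 suffices, so N_min = 16.
One LSB is 1.61 V / 65536 = 24.567 µV.
Half an LSB is 12.3 µV.

12.3 µV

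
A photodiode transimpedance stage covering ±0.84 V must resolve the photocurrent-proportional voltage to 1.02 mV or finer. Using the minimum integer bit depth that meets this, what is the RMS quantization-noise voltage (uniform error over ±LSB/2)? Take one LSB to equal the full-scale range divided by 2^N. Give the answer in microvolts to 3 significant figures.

Full-scale range = 0.84 V − (-0.84 V) = 1.68 V.
Levels needed ≥ 1.68/1.02 mV = 1647. 2^11 = 2048 suffices, so N_min = 11.
LSB = 1.68 V / 2^11 = 0.82031 mV.
RMS noise = LSB/√12 = 237 µV.

237 µV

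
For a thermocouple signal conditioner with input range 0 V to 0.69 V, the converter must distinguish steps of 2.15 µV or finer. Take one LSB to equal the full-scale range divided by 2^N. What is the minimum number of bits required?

19 bits

Range is 0.69 V.
0.69 V / 2.15 µV = 320900. Since 2^18 = 262144 and 2^19 = 524288, N = 19.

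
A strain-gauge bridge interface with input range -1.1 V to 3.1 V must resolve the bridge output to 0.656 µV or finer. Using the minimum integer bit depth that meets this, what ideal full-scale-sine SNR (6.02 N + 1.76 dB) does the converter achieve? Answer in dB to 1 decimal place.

140.2 dB

The full-scale span is 3.1 − (-1.1) = 4.2 V.
4.2 V / 0.656 µV = 6.402e6. Since 2^22 = 4194304 and 2^23 = 8388608, N = 23.
Ideal SNR at N = 23: 6.02·23 + 1.76 = 140.2 dB.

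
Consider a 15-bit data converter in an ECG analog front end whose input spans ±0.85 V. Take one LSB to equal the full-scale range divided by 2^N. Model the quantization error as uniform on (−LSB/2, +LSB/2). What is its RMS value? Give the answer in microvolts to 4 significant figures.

14.98 µV

Range = 0.85 − (-0.85) = 1.7 V.
LSB = 1.7 V ÷ 2^15 = 1.7/32768 V = 51.8799 µV.
σ_q = LSB/√12 = 51.8799 µV/3.4641 = 14.98 µV.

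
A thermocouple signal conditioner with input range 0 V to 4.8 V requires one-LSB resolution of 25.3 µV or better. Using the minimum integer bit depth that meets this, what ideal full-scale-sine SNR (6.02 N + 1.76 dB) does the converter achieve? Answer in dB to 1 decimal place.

110.1 dB

Span = 4.8 V.
4.8 V / 25.3 µV = 189700. Since 2^17 = 131072 and 2^18 = 262144, N = 18.
6.02(18) + 1.76 = 110.12 dB.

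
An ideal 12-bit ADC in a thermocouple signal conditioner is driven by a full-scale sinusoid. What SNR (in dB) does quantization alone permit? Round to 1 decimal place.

74.0 dB

For an ideal N-bit converter with full-scale sine input, SNR = 6.02 N + 1.76 dB. SNR = 6.02 × 12 + 1.76 = 72.24 + 1.76 = 74.00 dB.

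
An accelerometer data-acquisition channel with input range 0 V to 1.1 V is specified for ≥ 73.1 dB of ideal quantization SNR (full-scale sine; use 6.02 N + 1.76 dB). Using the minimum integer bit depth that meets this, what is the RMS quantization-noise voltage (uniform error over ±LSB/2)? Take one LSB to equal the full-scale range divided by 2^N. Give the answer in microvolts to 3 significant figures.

77.5 µV

Range is 1.1 V.
Solving 6.02 N ≥ 73.1 − 1.76: N ≥ 11.850. Round up → N = 12.
LSB = 1.1 V ÷ 2^12 = 1.1/4096 V = 268.55 µV.
σ_q = LSB/√12 = 268.55 µV/3.4641 = 77.5 µV.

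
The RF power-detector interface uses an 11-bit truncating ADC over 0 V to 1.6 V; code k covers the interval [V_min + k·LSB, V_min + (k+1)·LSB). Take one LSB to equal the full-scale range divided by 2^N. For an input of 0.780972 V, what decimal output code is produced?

V_FS = 1.6 V. LSB = 1.6 V / 2^11 ≈ 0.7812 mV.
V_in − V_min = 0.780972 − (0) = 0.780972 V.
Divide by LSB: 0.780972 × 2048/1.6 = 999.6442.
Truncating gives code 999.

999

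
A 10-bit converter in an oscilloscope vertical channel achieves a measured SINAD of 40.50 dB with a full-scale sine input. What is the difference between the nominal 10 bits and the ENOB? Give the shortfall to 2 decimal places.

3.56 bits

Effective bits = (40.50 − 1.76)/6.02 = 6.4352.
Shortfall = 10 − 6.4352 = 3.5648 bits.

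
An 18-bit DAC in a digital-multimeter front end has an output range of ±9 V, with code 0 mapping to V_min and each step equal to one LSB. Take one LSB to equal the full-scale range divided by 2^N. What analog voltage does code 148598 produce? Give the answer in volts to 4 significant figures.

Range = 9 − (-9) = 18 V. LSB = 18 V / 2^18.
Output = V_min + (148598/262144) × range = -9 + 0.566856 × 18 V
      = -9 + 10.2034 = 1.20341 V.

1.203 V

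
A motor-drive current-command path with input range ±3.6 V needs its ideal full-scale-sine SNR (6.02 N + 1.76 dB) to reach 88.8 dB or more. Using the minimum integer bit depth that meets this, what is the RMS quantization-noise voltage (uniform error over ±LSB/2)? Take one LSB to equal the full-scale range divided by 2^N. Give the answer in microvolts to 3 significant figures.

63.4 µV

Span: 3.6 V − (-3.6 V) = 7.2 V.
6.02 N + 1.76 ≥ 88.8 gives N ≥ 14.458, so the minimum integer is 15.
Step size = 7.2/32768 V = 219.73 µV.
RMS noise = LSB/√12 = 63.4 µV.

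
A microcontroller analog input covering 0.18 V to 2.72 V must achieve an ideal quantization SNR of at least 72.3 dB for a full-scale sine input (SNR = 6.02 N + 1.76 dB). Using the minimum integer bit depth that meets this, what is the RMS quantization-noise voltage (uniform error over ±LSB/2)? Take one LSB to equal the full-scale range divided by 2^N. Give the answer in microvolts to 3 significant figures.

The full-scale span is 2.72 − (0.18) = 2.54 V.
N ≥ (72.3 − 1.76)/6.02 = 11.718 → N_min = 12.
Step size = 2.54/4096 V = 0.62012 mV.
V_rms = LSB/√12 = 179 µV.

179 µV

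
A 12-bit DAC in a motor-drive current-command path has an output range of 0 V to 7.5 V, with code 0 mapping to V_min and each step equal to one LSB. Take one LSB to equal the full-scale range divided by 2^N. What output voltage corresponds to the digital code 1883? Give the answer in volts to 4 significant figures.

Span = 7.5 V. LSB = 7.5 V / 2^12.
V_out = 0 + 1883 × (7.5/4096) V
      = 0 V + 3.44788 V = 3.44788 V.

3.448 V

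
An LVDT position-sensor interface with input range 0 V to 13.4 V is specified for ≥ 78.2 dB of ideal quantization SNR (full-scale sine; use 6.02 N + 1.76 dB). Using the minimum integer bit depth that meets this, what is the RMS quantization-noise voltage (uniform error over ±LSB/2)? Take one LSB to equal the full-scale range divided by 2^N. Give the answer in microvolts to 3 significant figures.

Span = 13.4 V.
6.02 N + 1.76 ≥ 78.2 gives N ≥ 12.698, so the minimum integer is 13.
LSB = 13.4 V / 2^13 = 1.6357 mV.
σ_q = LSB/√12 = 1.6357 mV/3.4641 = 472 µV.

472 µV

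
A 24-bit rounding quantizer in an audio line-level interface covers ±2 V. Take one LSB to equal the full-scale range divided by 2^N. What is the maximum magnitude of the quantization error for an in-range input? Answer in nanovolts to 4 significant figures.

The full-scale span is 2 − (-2) = 4 V.
LSB = 4 V / 2^24 = 238.419 nV.
|e|_max = LSB/2 = 119.2 nV.

119.2 nV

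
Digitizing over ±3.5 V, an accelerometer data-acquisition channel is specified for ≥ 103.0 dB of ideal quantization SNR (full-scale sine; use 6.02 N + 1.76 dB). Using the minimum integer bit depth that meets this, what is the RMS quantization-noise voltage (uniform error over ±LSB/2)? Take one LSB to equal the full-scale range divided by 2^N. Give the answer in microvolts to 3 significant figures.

Range = 3.5 − (-3.5) = 7 V.
6.02 N + 1.76 ≥ 103.0 gives N ≥ 16.817, so the minimum integer is 17.
Step size = 7/131072 V = 53.406 µV.
σ_q = LSB/√12 = 53.406 µV/3.4641 = 15.4 µV.

15.4 µV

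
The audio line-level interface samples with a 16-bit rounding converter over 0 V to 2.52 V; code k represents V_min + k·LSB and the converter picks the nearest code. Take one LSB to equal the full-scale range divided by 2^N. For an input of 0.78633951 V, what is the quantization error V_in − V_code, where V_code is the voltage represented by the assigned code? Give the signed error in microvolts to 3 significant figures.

−6.93 µV

Full-scale range = 2.52 V. LSB = 2.52 V / 2^16 ≈ 38.45 µV.
(0.78633951 − (0)) / LSB = 0.78633951 × 65536/2.52 = 20449.8199. Nearest integer: k = 20450.
V_code = 0 + (20450/65536) × 2.52 = 0.78634643555 V.
Error = V_in − V_code = 0.78633951 − (0.78634643555) = −6.93 µV.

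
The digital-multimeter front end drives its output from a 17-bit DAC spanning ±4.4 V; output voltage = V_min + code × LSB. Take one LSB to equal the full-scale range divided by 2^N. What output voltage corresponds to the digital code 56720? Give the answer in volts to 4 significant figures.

-0.5919 V

The full-scale span is 4.4 − (-4.4) = 8.8 V. LSB = 8.8 V / 2^17.
V_out = -4.4 + 56720 × (8.8/131072) V
      = -4.4 V + 3.80811 V = -0.591895 V.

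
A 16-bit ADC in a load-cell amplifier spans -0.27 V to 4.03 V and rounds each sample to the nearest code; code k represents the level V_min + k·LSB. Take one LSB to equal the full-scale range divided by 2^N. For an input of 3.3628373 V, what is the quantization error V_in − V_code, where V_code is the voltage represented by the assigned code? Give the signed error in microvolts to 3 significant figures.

Span: 4.03 V − (-0.27 V) = 4.3 V. LSB = 4.3 V / 2^16 ≈ 65.61 µV.
(3.3628373 − (-0.27)) / LSB = 3.6328373 × 65536/4.3 = 55367.8198. Nearest integer: k = 55368.
Reconstructed level: -0.27 + 55368 × 4.3/65536 V = 3.3628491211 V.
V_in − V_code = 3.3628373 − (3.3628491211) = −11.8 µV.

−11.8 µV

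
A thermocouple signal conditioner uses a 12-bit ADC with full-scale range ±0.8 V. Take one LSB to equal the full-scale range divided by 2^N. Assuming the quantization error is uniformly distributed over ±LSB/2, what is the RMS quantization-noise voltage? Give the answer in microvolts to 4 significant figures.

112.8 µV

Full-scale range = 0.8 V − (-0.8 V) = 1.6 V.
One LSB is 1.6 V / 4096 = 390.625 µV.
RMS of a uniform error over width LSB is LSB/√12 = 112.8 µV.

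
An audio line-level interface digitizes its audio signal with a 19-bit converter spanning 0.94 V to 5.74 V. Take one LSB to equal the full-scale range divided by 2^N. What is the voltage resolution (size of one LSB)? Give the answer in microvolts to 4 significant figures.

9.155 µV

Span: 5.74 V − (0.94 V) = 4.8 V.
There are 2^19 = 524288 steps.
One LSB is 4.8 V / 524288 = 9.155 µV.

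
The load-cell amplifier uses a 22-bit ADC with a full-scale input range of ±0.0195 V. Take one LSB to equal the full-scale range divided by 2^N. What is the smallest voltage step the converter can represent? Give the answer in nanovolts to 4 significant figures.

Range = 0.0195 − (-0.0195) = 0.039 V.
2^22 = 4194304 levels.
LSB = 0.039 V ÷ 2^22 = 0.039/4194304 V = 9.298 nV.

9.298 nV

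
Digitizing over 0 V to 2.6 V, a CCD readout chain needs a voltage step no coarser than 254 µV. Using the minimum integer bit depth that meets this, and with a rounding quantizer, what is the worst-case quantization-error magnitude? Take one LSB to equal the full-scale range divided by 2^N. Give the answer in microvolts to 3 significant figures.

V_FS = 2.6 V.
2.6 V / 254 µV = 10240. Since 2^13 = 8192 and 2^14 = 16384, N = 14.
LSB = 2.6 V ÷ 2^14 = 2.6/16384 V = 158.69 µV.
|e|_max = LSB/2 = 79.3 µV.

79.3 µV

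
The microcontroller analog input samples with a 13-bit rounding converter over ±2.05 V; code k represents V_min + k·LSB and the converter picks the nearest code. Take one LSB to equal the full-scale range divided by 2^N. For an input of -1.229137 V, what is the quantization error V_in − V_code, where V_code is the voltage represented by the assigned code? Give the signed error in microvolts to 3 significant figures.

+62.2 µV

Full-scale range = 2.05 V − (-2.05 V) = 4.1 V. LSB = 4.1 V / 2^13 ≈ 0.5005 mV.
(-1.229137 − (-2.05)) / LSB = 0.820863 × 8192/4.1 = 1640.1243. Nearest integer: k = 1640.
Reconstructed level: -2.05 + 1640 × 4.1/8192 V = -1.229199219 V.
V_in − V_code = -1.229137 − (-1.229199219) = +62.2 µV.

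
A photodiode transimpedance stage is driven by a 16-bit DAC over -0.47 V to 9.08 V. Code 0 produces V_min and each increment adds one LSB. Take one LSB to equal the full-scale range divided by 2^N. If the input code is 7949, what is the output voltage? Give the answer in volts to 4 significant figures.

Range = 9.08 − (-0.47) = 9.55 V. LSB = 9.55 V / 2^16.
Output = V_min + (7949/65536) × range = -0.47 + 0.121292 × 9.55 V
      = -0.47 + 1.15834 = 0.688340 V.

0.6883 V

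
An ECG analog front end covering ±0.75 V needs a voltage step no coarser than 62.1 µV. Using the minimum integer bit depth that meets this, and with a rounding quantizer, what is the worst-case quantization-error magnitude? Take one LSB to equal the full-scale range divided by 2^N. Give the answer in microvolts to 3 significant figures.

Range = 0.75 − (-0.75) = 1.5 V.
Required number of levels: 1.5/62.1 µV = 24155; smallest N with 2^N ≥ that is 15.
LSB = 1.5 V / 2^15 = 45.776 µV.
Max error for round-to-nearest is LSB/2 = 22.9 µV.

22.9 µV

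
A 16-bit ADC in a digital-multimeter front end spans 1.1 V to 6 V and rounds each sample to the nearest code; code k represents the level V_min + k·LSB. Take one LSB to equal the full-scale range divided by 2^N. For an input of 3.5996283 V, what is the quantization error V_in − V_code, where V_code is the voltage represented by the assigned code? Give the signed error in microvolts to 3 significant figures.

−17.7 µV

Range = 6 − (1.1) = 4.9 V. LSB = 4.9 V / 2^16 ≈ 74.77 µV.
Position in LSBs: (3.5996283 − (1.1)) × 65536/4.9 = 33431.7633; rounding gives k = 33432.
Reconstructed level: 1.1 + 33432 × 4.9/65536 V = 3.5996459961 V.
e = 3.5996283 − (3.5996459961) = −17.7 µV.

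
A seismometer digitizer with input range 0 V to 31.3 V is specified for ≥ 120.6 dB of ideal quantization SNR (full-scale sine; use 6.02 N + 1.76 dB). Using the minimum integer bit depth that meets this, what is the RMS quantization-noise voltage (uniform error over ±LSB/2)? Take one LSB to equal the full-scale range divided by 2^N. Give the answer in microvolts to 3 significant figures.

8.62 µV

Range is 31.3 V.
6.02 N + 1.76 ≥ 120.6 gives N ≥ 19.741, so the minimum integer is 20.
LSB = 31.3 V / 2^20 = 29.850 µV.
V_rms = LSB/√12 = 8.62 µV.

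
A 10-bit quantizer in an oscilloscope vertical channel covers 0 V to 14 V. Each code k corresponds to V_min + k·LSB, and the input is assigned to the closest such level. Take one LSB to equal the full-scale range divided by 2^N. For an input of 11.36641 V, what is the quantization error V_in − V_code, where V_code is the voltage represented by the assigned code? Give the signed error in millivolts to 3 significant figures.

Span = 14 V. LSB = 14 V / 2^10 ≈ 13.67 mV.
(11.36641 − (0)) / LSB = 11.36641 × 1024/14 = 831.3717. Nearest integer: k = 831.
Reconstructed level: 0 + 831 × 14/1024 V = 11.36132813 V.
e = 11.36641 − (11.36132813) = +5.08 mV.

+5.08 mV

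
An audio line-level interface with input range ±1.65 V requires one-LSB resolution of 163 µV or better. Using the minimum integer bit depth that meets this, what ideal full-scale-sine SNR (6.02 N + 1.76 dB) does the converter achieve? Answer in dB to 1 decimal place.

Span: 1.65 V − (-1.65 V) = 3.3 V.
Required number of levels: 3.3/163 µV = 20245; smallest N with 2^N ≥ that is 15.
SNR = 6.02 × 15 + 1.76 = 92.06 dB.

92.1 dB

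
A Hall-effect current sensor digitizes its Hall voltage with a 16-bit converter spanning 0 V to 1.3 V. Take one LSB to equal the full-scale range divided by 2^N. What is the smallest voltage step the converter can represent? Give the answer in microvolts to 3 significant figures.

Full-scale range = 1.3 V.
Number of codes = 2^16 = 65536.
LSB = 1.3 V / 2^16 = 19.8 µV.

19.8 µV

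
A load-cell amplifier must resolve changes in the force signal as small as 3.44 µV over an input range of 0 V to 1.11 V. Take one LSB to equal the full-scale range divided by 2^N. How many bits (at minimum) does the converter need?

Full-scale range = 1.11 V.
Need 2^N ≥ 1.11 V / 3.44 µV = 322700 → N_min = 19.

19 bits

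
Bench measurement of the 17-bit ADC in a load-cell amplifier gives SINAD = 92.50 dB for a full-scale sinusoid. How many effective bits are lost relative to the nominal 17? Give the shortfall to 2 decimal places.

Effective bits = (92.50 − 1.76)/6.02 = 15.0731.
Shortfall = 17 − 15.0731 = 1.9269 bits.

1.93 bits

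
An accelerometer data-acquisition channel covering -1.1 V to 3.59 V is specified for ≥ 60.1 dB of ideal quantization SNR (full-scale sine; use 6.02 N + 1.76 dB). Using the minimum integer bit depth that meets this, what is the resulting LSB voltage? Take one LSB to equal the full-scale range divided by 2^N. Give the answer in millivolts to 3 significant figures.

Span: 3.59 V − (-1.1 V) = 4.69 V.
6.02 N + 1.76 ≥ 60.1 gives N ≥ 9.691, so the minimum integer is 10.
LSB = 4.69 V / 2^10 = 4.58 mV.

4.58 mV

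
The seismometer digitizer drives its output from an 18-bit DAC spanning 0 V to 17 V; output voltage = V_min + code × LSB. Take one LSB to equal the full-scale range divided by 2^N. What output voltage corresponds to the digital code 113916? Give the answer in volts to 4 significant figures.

V_FS = 17 V. LSB = 17 V / 2^18.
V_out = V_min + code × LSB = 0 V + 113916 × 17 V / 262144
      = 0 + 7.38744 = 7.38744 V.

7.387 V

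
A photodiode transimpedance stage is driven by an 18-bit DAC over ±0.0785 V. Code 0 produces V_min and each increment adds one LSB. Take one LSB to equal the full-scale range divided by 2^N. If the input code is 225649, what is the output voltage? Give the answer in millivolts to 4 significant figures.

56.64 mV

Span: 0.0785 V − (-0.0785 V) = 0.157 V. LSB = 0.157 V / 2^18.
V_out = -0.0785 + 225649 × (0.157/262144) V
      = -0.0785 V + 0.135143 V = 0.0566429 V.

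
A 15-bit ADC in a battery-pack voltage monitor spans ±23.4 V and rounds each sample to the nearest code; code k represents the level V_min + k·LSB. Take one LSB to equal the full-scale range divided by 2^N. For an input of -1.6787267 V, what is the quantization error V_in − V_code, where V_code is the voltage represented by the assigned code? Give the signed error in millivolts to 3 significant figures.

The full-scale span is 23.4 − (-23.4) = 46.8 V. LSB = 46.8 V / 2^15 ≈ 1.428 mV.
(-1.6787267 − (-23.4)) / LSB = 21.7212733 × 32768/46.8 = 15208.6043. Nearest integer: k = 15209.
Reconstructed level: -23.4 + 15209 × 46.8/32768 V = -1.6781616211 V.
Error = V_in − V_code = -1.6787267 − (-1.6781616211) = −0.565 mV.

−0.565 mV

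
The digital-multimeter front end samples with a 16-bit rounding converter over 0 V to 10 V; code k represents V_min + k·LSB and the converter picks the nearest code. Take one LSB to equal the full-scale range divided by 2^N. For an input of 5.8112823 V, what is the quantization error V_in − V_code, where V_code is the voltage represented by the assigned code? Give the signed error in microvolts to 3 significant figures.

V_FS = 10 V. LSB = 10 V / 2^16 ≈ 152.6 µV.
(V_in − V_min)/LSB = (5.8112823 − (0)) × 65536/10 = 38084.8197 → nearest code k = 38085.
V_code = 0 + (38085/65536) × 10 = 5.8113098145 V.
V_in − V_code = 5.8112823 − (5.8113098145) = −27.5 µV.

−27.5 µV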